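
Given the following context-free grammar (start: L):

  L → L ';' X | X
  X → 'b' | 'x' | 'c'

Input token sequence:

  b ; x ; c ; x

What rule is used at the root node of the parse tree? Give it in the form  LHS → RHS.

L → L ';' X

[L [L [L [L [X b]] ; [X x]] ; [X c]] ; [X x]]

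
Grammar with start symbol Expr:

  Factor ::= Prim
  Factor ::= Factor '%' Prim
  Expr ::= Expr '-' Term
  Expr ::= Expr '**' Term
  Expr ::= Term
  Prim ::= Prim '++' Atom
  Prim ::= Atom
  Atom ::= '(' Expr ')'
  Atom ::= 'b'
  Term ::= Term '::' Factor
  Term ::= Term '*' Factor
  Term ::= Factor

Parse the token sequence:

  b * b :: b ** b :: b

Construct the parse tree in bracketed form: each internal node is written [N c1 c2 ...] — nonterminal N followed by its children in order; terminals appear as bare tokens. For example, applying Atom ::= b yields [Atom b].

[Expr [Expr [Term [Term [Term [Factor [Prim [Atom b]]]] * [Factor [Prim [Atom b]]]] :: [Factor [Prim [Atom b]]]]] ** [Term [Term [Factor [Prim [Atom b]]]] :: [Factor [Prim [Atom b]]]]]

Expr
Expr ** Term
Term ** Term
Term :: Factor ** Term
Term * Factor :: Factor ** Term
Factor * Factor :: Factor ** Term
Prim * Factor :: Factor ** Term
Atom * Factor :: Factor ** Term
b * Factor :: Factor ** Term
b * Prim :: Factor ** Term
b * Atom :: Factor ** Term
b * b :: Factor ** Term
b * b :: Prim ** Term
b * b :: Atom ** Term
b * b :: b ** Term
b * b :: b ** Term :: Factor
b * b :: b ** Factor :: Factor
b * b :: b ** Prim :: Factor
b * b :: b ** Atom :: Factor
b * b :: b ** b :: Factor
b * b :: b ** b :: Prim
b * b :: b ** b :: Atom
b * b :: b ** b :: b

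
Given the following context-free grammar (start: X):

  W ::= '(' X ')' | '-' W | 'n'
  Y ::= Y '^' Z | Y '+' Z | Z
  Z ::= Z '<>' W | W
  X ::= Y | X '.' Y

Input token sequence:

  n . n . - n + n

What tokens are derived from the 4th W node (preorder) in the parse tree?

[X [X [X [Y [Z [W n]]]] . [Y [Z [W n]]]] . [Y [Y [Z [W - [W n]]]] + [Z [W n]]]]

n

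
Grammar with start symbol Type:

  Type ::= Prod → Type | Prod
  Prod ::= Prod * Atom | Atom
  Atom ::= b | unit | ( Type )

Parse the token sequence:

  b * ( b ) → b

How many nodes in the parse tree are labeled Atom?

4

[Type [Prod [Prod [Atom b]] * [Atom ( [Type [Prod [Atom b]]] )]] → [Type [Prod [Atom b]]]]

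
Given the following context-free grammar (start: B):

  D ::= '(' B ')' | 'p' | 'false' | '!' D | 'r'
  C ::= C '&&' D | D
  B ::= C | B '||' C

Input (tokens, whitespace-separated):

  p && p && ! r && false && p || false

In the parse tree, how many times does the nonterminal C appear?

6

[B [B [C [C [C [C [C [D p]] && [D p]] && [D ! [D r]]] && [D false]] && [D p]]] || [C [D false]]]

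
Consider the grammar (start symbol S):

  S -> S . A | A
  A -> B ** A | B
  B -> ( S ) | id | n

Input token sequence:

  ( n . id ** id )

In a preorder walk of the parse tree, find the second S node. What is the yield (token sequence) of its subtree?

[S [A [B ( [S [S [A [B n]]] . [A [B id] ** [A [B id]]]] )]]]

n . id ** id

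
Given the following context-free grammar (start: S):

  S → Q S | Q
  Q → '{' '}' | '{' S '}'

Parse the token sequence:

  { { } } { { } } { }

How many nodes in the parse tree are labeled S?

[S [Q { [S [Q { }]] }] [S [Q { [S [Q { }]] }] [S [Q { }]]]]

5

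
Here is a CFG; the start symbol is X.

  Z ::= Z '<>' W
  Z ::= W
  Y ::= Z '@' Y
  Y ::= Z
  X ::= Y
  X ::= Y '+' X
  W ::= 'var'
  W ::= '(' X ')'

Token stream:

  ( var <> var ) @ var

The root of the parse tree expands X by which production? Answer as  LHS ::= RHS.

X ::= Y

[X [Y [Z [W ( [X [Y [Z [Z [W var]] <> [W var]]]] )]] @ [Y [Z [W var]]]]]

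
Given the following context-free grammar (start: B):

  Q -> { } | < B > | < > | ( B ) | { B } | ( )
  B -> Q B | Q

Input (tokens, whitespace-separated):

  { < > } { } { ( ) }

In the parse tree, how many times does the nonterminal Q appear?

5

[B [Q { [B [Q < >]] }] [B [Q { }] [B [Q { [B [Q ( )]] }]]]]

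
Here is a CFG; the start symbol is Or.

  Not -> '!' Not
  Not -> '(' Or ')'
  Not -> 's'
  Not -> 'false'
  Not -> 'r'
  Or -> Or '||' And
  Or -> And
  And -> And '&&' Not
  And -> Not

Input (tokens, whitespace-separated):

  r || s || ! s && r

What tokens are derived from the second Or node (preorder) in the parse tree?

r || s

[Or [Or [Or [And [Not r]]] || [And [Not s]]] || [And [And [Not ! [Not s]]] && [Not r]]]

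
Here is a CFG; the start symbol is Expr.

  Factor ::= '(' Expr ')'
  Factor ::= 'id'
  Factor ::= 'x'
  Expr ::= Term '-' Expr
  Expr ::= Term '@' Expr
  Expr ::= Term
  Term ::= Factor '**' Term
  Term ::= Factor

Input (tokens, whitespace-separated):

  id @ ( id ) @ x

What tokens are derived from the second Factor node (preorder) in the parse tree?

[Expr [Term [Factor id]] @ [Expr [Term [Factor ( [Expr [Term [Factor id]]] )]] @ [Expr [Term [Factor x]]]]]

( id )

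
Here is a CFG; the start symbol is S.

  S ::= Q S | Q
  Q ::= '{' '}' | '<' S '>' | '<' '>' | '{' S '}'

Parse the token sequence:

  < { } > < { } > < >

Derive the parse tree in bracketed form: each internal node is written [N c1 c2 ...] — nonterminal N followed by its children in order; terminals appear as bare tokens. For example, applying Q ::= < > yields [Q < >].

S
Q S
< S > S
< Q > S
< { } > S
< { } > Q S
< { } > < S > S
< { } > < Q > S
< { } > < { } > S
< { } > < { } > Q
< { } > < { } > < >

[S [Q < [S [Q { }]] >] [S [Q < [S [Q { }]] >] [S [Q < >]]]]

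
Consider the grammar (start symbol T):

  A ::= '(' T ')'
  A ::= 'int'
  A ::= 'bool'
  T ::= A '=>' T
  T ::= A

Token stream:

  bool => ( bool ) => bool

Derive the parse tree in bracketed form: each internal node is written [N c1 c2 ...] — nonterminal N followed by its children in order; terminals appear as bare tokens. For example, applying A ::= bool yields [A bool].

T
A => T
bool => T
bool => A => T
bool => ( T ) => T
bool => ( A ) => T
bool => ( bool ) => T
bool => ( bool ) => A
bool => ( bool ) => bool

[T [A bool] => [T [A ( [T [A bool]] )] => [T [A bool]]]]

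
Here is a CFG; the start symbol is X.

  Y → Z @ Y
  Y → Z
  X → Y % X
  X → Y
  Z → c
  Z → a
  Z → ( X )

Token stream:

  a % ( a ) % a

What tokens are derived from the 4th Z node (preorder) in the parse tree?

[X [Y [Z a]] % [X [Y [Z ( [X [Y [Z a]]] )]] % [X [Y [Z a]]]]]

a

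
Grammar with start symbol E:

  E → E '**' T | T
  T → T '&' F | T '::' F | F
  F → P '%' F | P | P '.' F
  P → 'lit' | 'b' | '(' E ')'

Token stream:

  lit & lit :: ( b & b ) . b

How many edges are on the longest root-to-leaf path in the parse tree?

9

[E [T [T [T [F [P lit]]] & [F [P lit]]] :: [F [P ( [E [T [T [F [P b]]] & [F [P b]]]] )] . [F [P b]]]]]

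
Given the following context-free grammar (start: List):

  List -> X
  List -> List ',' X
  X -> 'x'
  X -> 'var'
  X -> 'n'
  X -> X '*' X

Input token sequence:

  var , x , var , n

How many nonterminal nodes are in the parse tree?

8

[List [List [List [List [X var]] , [X x]] , [X var]] , [X n]]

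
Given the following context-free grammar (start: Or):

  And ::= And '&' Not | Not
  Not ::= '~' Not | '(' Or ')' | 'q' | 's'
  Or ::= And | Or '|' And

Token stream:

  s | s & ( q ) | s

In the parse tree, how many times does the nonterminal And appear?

[Or [Or [Or [And [Not s]]] | [And [And [Not s]] & [Not ( [Or [And [Not q]]] )]]] | [And [Not s]]]

5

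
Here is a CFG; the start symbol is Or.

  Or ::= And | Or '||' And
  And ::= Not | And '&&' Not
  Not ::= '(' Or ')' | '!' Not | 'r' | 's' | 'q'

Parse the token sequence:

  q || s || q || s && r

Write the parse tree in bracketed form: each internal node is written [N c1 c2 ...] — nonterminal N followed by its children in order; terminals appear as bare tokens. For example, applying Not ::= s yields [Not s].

[Or [Or [Or [Or [And [Not q]]] || [And [Not s]]] || [And [Not q]]] || [And [And [Not s]] && [Not r]]]

Or
Or || And
Or || And || And
Or || And || And || And
And || And || And || And
Not || And || And || And
q || And || And || And
q || Not || And || And
q || s || And || And
q || s || Not || And
q || s || q || And
q || s || q || And && Not
q || s || q || Not && Not
q || s || q || s && Not
q || s || q || s && r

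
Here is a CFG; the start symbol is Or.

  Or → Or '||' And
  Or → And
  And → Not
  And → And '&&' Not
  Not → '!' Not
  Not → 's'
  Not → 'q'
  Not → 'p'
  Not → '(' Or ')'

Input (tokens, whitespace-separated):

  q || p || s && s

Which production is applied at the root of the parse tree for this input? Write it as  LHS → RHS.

[Or [Or [Or [And [Not q]]] || [And [Not p]]] || [And [And [Not s]] && [Not s]]]

Or → Or '||' And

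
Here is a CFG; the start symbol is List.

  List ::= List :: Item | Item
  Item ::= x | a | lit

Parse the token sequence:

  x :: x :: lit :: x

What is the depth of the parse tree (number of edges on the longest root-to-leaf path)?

5

[List [List [List [List [Item x]] :: [Item x]] :: [Item lit]] :: [Item x]]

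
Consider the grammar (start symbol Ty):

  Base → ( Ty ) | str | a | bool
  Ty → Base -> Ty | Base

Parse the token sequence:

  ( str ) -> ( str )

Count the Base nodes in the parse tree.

4

[Ty [Base ( [Ty [Base str]] )] -> [Ty [Base ( [Ty [Base str]] )]]]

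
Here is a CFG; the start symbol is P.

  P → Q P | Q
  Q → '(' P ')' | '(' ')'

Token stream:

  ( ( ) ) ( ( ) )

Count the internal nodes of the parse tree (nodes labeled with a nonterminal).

[P [Q ( [P [Q ( )]] )] [P [Q ( [P [Q ( )]] )]]]

8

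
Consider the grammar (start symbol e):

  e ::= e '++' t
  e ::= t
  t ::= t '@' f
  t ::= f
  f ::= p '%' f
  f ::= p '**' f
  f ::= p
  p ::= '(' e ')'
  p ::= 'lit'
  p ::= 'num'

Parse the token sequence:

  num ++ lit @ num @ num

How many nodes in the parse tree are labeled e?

[e [e [t [f [p num]]]] ++ [t [t [t [f [p lit]]] @ [f [p num]]] @ [f [p num]]]]

2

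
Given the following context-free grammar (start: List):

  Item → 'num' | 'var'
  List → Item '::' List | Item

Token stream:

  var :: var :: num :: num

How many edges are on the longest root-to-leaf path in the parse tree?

5

[List [Item var] :: [List [Item var] :: [List [Item num] :: [List [Item num]]]]]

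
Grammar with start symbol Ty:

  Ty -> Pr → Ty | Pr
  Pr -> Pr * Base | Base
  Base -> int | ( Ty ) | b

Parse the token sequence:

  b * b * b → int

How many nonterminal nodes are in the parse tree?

10

[Ty [Pr [Pr [Pr [Base b]] * [Base b]] * [Base b]] → [Ty [Pr [Base int]]]]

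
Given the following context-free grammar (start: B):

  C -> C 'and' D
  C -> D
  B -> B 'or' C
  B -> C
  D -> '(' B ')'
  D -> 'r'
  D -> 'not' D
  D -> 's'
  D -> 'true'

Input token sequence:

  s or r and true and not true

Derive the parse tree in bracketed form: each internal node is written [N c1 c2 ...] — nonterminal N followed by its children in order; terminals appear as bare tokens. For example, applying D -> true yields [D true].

B
B or C
C or C
D or C
s or C
s or C and D
s or C and D and D
s or D and D and D
s or r and D and D
s or r and true and D
s or r and true and not D
s or r and true and not true

[B [B [C [D s]]] or [C [C [C [D r]] and [D true]] and [D not [D true]]]]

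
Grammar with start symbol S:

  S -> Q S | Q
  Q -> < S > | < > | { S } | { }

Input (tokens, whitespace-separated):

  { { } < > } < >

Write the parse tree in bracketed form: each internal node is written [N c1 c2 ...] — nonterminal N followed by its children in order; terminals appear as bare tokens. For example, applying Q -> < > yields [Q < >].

S
Q S
{ S } S
{ Q S } S
{ { } S } S
{ { } Q } S
{ { } < > } S
{ { } < > } Q
{ { } < > } < >

[S [Q { [S [Q { }] [S [Q < >]]] }] [S [Q < >]]]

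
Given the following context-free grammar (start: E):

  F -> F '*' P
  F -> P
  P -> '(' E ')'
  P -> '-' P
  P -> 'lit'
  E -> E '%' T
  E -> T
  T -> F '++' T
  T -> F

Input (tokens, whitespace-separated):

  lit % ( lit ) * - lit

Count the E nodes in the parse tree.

[E [E [T [F [P lit]]]] % [T [F [F [P ( [E [T [F [P lit]]]] )]] * [P - [P lit]]]]]

3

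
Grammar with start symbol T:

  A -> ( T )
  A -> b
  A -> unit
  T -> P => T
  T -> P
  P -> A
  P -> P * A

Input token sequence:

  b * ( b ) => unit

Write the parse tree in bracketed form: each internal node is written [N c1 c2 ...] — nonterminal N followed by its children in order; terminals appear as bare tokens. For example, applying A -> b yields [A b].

[T [P [P [A b]] * [A ( [T [P [A b]]] )]] => [T [P [A unit]]]]

T
P => T
P * A => T
A * A => T
b * A => T
b * ( T ) => T
b * ( P ) => T
b * ( A ) => T
b * ( b ) => T
b * ( b ) => P
b * ( b ) => A
b * ( b ) => unit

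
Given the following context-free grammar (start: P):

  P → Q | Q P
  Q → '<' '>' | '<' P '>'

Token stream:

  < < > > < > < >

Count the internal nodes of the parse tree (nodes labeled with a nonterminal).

8

[P [Q < [P [Q < >]] >] [P [Q < >] [P [Q < >]]]]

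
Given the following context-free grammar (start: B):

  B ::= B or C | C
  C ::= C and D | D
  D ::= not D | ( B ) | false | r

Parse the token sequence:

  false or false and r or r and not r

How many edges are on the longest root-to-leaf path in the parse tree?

[B [B [B [C [D false]]] or [C [C [D false]] and [D r]]] or [C [C [D r]] and [D not [D r]]]]

5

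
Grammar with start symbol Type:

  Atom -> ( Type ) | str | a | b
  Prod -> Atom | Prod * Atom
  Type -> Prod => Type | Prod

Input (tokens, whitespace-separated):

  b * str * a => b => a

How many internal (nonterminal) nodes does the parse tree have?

13

[Type [Prod [Prod [Prod [Atom b]] * [Atom str]] * [Atom a]] => [Type [Prod [Atom b]] => [Type [Prod [Atom a]]]]]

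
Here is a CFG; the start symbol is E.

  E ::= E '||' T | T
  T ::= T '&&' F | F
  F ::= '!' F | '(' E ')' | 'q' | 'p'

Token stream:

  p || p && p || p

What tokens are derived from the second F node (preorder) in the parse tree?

[E [E [E [T [F p]]] || [T [T [F p]] && [F p]]] || [T [F p]]]

p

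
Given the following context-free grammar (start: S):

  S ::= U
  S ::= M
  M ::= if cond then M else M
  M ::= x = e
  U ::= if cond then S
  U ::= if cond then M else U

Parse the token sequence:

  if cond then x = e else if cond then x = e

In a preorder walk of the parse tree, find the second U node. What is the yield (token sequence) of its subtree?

[S [U if cond then [M x = e] else [U if cond then [S [M x = e]]]]]

if cond then x = e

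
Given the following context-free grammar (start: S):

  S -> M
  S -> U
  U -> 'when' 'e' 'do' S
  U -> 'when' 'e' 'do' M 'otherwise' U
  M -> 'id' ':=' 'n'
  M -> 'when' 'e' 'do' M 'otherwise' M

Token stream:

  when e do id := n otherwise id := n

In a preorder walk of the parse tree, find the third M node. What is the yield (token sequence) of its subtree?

[S [M when e do [M id := n] otherwise [M id := n]]]

id := n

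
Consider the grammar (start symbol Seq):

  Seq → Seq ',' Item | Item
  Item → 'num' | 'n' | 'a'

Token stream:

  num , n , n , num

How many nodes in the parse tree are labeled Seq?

[Seq [Seq [Seq [Seq [Item num]] , [Item n]] , [Item n]] , [Item num]]

4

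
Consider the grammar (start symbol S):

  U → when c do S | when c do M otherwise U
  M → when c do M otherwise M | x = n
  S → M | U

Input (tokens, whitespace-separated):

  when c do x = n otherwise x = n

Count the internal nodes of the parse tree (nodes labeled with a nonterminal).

4

[S [M when c do [M x = n] otherwise [M x = n]]]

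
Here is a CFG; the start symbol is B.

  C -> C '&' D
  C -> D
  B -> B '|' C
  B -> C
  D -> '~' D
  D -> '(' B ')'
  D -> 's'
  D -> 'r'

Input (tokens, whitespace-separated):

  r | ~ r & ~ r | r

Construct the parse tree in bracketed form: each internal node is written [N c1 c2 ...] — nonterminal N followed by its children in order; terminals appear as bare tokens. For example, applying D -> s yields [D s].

B
B | C
B | C | C
C | C | C
D | C | C
r | C | C
r | C & D | C
r | D & D | C
r | ~ D & D | C
r | ~ r & D | C
r | ~ r & ~ D | C
r | ~ r & ~ r | C
r | ~ r & ~ r | D
r | ~ r & ~ r | r

[B [B [B [C [D r]]] | [C [C [D ~ [D r]]] & [D ~ [D r]]]] | [C [D r]]]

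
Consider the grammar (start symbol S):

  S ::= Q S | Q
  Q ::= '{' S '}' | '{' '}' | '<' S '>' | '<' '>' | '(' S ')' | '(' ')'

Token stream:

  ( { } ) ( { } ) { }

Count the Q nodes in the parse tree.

[S [Q ( [S [Q { }]] )] [S [Q ( [S [Q { }]] )] [S [Q { }]]]]

5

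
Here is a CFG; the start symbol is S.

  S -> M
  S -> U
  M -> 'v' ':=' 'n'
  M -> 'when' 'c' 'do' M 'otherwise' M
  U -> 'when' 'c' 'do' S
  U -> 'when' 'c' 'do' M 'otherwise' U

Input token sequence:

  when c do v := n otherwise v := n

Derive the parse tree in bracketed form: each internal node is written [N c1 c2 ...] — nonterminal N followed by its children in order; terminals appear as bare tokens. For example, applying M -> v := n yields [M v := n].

[S [M when c do [M v := n] otherwise [M v := n]]]

S
M
when c do M otherwise M
when c do v := n otherwise M
when c do v := n otherwise v := n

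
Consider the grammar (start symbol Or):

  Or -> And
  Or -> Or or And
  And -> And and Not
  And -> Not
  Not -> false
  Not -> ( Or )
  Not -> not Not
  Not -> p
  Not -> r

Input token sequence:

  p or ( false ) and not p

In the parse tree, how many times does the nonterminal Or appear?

[Or [Or [And [Not p]]] or [And [And [Not ( [Or [And [Not false]]] )]] and [Not not [Not p]]]]

3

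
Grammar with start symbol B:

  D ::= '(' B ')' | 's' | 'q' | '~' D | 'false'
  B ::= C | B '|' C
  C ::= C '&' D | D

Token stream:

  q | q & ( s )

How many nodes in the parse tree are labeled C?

[B [B [C [D q]]] | [C [C [D q]] & [D ( [B [C [D s]]] )]]]

4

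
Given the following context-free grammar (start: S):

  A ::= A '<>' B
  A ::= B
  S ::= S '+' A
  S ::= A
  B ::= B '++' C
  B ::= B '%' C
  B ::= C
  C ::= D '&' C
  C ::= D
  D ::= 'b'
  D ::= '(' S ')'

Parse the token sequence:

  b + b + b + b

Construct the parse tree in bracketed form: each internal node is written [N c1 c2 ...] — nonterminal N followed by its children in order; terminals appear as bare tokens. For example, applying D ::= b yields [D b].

[S [S [S [S [A [B [C [D b]]]]] + [A [B [C [D b]]]]] + [A [B [C [D b]]]]] + [A [B [C [D b]]]]]

S
S + A
S + A + A
S + A + A + A
A + A + A + A
B + A + A + A
C + A + A + A
D + A + A + A
b + A + A + A
b + B + A + A
b + C + A + A
b + D + A + A
b + b + A + A
b + b + B + A
b + b + C + A
b + b + D + A
b + b + b + A
b + b + b + B
b + b + b + C
b + b + b + D
b + b + b + b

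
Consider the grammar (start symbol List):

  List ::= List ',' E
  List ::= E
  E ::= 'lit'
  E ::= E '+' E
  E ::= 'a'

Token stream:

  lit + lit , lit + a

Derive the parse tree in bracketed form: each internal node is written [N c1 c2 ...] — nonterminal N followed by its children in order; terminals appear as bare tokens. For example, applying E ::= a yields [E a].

List
List , E
E , E
E + E , E
lit + E , E
lit + lit , E
lit + lit , E + E
lit + lit , lit + E
lit + lit , lit + a

[List [List [E [E lit] + [E lit]]] , [E [E lit] + [E a]]]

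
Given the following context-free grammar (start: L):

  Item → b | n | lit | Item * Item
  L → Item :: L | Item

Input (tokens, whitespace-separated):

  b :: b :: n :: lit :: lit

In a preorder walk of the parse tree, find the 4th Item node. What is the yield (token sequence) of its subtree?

lit

[L [Item b] :: [L [Item b] :: [L [Item n] :: [L [Item lit] :: [L [Item lit]]]]]]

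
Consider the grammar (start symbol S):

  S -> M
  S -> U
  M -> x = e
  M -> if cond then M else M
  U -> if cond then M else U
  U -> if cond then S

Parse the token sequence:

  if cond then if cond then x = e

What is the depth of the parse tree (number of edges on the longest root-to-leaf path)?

[S [U if cond then [S [U if cond then [S [M x = e]]]]]]

6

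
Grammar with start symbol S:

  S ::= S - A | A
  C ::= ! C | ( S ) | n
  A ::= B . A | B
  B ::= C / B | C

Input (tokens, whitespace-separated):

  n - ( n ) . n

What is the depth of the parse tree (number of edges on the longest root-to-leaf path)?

8

[S [S [A [B [C n]]]] - [A [B [C ( [S [A [B [C n]]]] )]] . [A [B [C n]]]]]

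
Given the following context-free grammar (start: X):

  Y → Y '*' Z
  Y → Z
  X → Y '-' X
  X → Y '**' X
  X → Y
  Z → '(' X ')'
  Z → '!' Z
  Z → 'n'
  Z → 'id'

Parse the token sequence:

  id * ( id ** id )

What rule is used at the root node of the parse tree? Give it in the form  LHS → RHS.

[X [Y [Y [Z id]] * [Z ( [X [Y [Z id]] ** [X [Y [Z id]]]] )]]]

X → Y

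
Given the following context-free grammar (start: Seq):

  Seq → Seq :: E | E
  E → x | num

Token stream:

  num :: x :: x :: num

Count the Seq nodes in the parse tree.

[Seq [Seq [Seq [Seq [E num]] :: [E x]] :: [E x]] :: [E num]]

4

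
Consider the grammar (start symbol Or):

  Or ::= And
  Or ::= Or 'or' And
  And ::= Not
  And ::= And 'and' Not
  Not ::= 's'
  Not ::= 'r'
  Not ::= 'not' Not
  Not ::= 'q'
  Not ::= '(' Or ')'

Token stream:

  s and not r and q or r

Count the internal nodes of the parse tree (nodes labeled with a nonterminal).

[Or [Or [And [And [And [Not s]] and [Not not [Not r]]] and [Not q]]] or [And [Not r]]]

11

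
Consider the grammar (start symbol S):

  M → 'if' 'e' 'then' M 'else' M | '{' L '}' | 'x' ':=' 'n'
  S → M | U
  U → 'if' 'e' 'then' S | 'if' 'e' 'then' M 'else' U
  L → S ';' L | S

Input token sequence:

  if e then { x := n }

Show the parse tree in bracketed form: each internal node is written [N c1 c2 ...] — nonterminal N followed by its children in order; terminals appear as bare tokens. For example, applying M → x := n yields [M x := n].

[S [U if e then [S [M { [L [S [M x := n]]] }]]]]

S
U
if e then S
if e then M
if e then { L }
if e then { S }
if e then { M }
if e then { x := n }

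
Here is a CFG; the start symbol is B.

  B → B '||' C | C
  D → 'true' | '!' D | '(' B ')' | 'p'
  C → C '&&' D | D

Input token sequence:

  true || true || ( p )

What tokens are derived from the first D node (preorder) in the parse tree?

[B [B [B [C [D true]]] || [C [D true]]] || [C [D ( [B [C [D p]]] )]]]

true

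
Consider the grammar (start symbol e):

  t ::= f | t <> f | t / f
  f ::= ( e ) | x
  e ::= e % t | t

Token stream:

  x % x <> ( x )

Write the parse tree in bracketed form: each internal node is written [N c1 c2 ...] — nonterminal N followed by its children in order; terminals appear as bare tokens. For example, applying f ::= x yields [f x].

e
e % t
t % t
f % t
x % t
x % t <> f
x % f <> f
x % x <> f
x % x <> ( e )
x % x <> ( t )
x % x <> ( f )
x % x <> ( x )

[e [e [t [f x]]] % [t [t [f x]] <> [f ( [e [t [f x]]] )]]]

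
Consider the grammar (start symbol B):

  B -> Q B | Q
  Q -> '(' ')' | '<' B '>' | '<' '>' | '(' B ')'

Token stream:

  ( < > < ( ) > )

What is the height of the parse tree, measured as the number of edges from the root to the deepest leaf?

7

[B [Q ( [B [Q < >] [B [Q < [B [Q ( )]] >]]] )]]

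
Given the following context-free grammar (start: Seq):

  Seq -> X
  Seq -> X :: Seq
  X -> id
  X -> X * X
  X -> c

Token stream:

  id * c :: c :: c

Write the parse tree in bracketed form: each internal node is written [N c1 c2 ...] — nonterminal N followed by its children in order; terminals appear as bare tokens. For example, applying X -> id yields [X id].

Seq
X :: Seq
X * X :: Seq
id * X :: Seq
id * c :: Seq
id * c :: X :: Seq
id * c :: c :: Seq
id * c :: c :: X
id * c :: c :: c

[Seq [X [X id] * [X c]] :: [Seq [X c] :: [Seq [X c]]]]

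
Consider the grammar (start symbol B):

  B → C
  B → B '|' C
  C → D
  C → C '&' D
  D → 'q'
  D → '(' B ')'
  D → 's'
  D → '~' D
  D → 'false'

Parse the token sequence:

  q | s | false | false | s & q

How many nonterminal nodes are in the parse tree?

17

[B [B [B [B [B [C [D q]]] | [C [D s]]] | [C [D false]]] | [C [D false]]] | [C [C [D s]] & [D q]]]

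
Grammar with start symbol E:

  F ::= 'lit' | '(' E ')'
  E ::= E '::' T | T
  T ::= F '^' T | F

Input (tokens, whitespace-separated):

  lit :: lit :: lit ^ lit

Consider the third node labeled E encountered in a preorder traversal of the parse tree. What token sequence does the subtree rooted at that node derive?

lit

[E [E [E [T [F lit]]] :: [T [F lit]]] :: [T [F lit] ^ [T [F lit]]]]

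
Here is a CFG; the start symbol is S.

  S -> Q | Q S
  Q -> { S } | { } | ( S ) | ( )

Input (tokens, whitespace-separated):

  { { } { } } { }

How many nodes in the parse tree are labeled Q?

[S [Q { [S [Q { }] [S [Q { }]]] }] [S [Q { }]]]

4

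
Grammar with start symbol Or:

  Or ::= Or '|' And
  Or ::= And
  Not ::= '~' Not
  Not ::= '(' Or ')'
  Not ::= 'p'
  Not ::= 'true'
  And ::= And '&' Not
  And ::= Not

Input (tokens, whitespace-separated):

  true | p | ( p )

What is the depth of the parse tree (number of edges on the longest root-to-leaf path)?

6

[Or [Or [Or [And [Not true]]] | [And [Not p]]] | [And [Not ( [Or [And [Not p]]] )]]]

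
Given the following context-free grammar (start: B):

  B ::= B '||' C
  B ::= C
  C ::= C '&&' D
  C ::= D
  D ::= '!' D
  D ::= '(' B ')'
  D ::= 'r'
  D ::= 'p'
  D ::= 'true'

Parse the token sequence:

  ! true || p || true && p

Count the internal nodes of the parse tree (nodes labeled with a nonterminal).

12

[B [B [B [C [D ! [D true]]]] || [C [D p]]] || [C [C [D true]] && [D p]]]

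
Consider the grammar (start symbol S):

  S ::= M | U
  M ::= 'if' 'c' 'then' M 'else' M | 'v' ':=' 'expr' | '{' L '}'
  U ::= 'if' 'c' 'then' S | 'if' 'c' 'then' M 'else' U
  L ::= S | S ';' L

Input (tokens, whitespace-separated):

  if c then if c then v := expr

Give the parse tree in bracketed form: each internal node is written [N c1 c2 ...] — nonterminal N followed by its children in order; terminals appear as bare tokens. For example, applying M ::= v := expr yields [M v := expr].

[S [U if c then [S [U if c then [S [M v := expr]]]]]]

S
U
if c then S
if c then U
if c then if c then S
if c then if c then M
if c then if c then v := expr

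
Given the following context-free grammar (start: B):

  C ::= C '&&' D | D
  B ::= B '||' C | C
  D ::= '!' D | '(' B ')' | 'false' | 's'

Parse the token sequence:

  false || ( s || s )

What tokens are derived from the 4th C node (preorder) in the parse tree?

s

[B [B [C [D false]]] || [C [D ( [B [B [C [D s]]] || [C [D s]]] )]]]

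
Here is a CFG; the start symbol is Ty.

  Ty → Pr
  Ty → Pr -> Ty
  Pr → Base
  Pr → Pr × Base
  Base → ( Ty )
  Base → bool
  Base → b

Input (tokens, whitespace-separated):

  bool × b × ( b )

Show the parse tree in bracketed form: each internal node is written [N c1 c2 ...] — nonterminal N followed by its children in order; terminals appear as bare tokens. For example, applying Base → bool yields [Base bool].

[Ty [Pr [Pr [Pr [Base bool]] × [Base b]] × [Base ( [Ty [Pr [Base b]]] )]]]

Ty
Pr
Pr × Base
Pr × Base × Base
Base × Base × Base
bool × Base × Base
bool × b × Base
bool × b × ( Ty )
bool × b × ( Pr )
bool × b × ( Base )
bool × b × ( b )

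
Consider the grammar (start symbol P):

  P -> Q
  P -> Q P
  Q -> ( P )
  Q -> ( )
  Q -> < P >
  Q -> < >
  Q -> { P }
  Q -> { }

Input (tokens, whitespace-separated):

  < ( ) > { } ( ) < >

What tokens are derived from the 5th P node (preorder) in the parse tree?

[P [Q < [P [Q ( )]] >] [P [Q { }] [P [Q ( )] [P [Q < >]]]]]

< >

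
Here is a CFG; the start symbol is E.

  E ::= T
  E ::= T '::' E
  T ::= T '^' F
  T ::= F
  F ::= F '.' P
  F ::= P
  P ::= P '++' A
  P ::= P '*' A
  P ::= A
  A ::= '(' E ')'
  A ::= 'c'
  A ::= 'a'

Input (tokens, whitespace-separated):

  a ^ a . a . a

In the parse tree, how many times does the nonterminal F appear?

4

[E [T [T [F [P [A a]]]] ^ [F [F [F [P [A a]]] . [P [A a]]] . [P [A a]]]]]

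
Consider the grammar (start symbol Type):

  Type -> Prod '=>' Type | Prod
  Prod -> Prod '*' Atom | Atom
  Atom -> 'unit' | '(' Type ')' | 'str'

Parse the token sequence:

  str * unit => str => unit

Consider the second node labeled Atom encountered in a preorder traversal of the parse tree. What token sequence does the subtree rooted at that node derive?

[Type [Prod [Prod [Atom str]] * [Atom unit]] => [Type [Prod [Atom str]] => [Type [Prod [Atom unit]]]]]

unit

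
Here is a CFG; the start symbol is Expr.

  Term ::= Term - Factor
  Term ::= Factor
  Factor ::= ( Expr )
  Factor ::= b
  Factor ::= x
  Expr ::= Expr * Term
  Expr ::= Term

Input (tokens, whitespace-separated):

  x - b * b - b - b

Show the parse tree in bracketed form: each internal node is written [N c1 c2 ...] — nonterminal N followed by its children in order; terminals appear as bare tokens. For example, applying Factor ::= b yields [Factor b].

Expr
Expr * Term
Term * Term
Term - Factor * Term
Factor - Factor * Term
x - Factor * Term
x - b * Term
x - b * Term - Factor
x - b * Term - Factor - Factor
x - b * Factor - Factor - Factor
x - b * b - Factor - Factor
x - b * b - b - Factor
x - b * b - b - b

[Expr [Expr [Term [Term [Factor x]] - [Factor b]]] * [Term [Term [Term [Factor b]] - [Factor b]] - [Factor b]]]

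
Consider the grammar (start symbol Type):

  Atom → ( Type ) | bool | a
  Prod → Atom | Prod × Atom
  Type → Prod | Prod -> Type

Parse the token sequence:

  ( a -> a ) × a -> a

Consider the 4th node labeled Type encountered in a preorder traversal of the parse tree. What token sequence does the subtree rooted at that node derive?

a

[Type [Prod [Prod [Atom ( [Type [Prod [Atom a]] -> [Type [Prod [Atom a]]]] )]] × [Atom a]] -> [Type [Prod [Atom a]]]]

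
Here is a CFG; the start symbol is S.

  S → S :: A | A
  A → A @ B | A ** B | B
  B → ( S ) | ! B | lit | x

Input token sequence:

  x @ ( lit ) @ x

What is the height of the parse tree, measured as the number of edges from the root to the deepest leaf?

[S [A [A [A [B x]] @ [B ( [S [A [B lit]]] )]] @ [B x]]]

7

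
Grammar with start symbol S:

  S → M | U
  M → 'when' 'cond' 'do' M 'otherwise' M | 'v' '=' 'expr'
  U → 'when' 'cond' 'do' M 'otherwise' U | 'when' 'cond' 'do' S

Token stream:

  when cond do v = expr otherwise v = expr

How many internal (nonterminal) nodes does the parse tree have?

4

[S [M when cond do [M v = expr] otherwise [M v = expr]]]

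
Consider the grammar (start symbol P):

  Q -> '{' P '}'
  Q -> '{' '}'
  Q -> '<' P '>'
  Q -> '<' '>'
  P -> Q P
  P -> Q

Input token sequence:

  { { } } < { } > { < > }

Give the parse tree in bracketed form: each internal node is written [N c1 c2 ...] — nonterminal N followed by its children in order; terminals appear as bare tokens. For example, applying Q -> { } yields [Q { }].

P
Q P
{ P } P
{ Q } P
{ { } } P
{ { } } Q P
{ { } } < P > P
{ { } } < Q > P
{ { } } < { } > P
{ { } } < { } > Q
{ { } } < { } > { P }
{ { } } < { } > { Q }
{ { } } < { } > { < > }

[P [Q { [P [Q { }]] }] [P [Q < [P [Q { }]] >] [P [Q { [P [Q < >]] }]]]]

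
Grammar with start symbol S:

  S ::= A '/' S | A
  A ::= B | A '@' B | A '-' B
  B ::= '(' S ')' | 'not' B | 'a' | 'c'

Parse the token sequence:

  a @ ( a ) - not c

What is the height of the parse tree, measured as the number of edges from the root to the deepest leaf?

[S [A [A [A [B a]] @ [B ( [S [A [B a]]] )]] - [B not [B c]]]]

7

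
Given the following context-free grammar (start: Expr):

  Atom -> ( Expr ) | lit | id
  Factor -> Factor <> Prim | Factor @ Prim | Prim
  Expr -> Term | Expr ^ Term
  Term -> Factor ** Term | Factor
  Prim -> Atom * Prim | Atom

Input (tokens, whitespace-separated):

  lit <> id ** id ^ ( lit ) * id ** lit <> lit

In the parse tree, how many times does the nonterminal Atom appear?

[Expr [Expr [Term [Factor [Factor [Prim [Atom lit]]] <> [Prim [Atom id]]] ** [Term [Factor [Prim [Atom id]]]]]] ^ [Term [Factor [Prim [Atom ( [Expr [Term [Factor [Prim [Atom lit]]]]] )] * [Prim [Atom id]]]] ** [Term [Factor [Factor [Prim [Atom lit]]] <> [Prim [Atom lit]]]]]]

8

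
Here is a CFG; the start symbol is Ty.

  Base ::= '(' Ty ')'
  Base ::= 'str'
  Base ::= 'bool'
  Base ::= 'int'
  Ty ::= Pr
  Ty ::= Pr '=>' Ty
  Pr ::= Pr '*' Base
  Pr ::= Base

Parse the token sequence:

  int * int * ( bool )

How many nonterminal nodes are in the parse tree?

[Ty [Pr [Pr [Pr [Base int]] * [Base int]] * [Base ( [Ty [Pr [Base bool]]] )]]]

10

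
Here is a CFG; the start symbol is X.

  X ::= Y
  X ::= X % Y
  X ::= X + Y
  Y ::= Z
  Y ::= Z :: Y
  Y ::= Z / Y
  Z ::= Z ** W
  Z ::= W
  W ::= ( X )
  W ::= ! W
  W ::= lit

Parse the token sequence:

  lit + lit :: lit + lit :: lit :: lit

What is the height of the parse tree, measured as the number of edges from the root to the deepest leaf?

6

[X [X [X [Y [Z [W lit]]]] + [Y [Z [W lit]] :: [Y [Z [W lit]]]]] + [Y [Z [W lit]] :: [Y [Z [W lit]] :: [Y [Z [W lit]]]]]]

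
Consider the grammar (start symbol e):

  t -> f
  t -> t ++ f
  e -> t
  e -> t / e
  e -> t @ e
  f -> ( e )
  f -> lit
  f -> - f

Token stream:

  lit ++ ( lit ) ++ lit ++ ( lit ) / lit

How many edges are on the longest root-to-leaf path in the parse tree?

[e [t [t [t [t [f lit]] ++ [f ( [e [t [f lit]]] )]] ++ [f lit]] ++ [f ( [e [t [f lit]]] )]] / [e [t [f lit]]]]

8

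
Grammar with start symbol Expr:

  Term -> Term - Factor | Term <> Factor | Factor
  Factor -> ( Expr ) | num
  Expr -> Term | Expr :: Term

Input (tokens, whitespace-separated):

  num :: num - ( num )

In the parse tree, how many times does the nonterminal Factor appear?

[Expr [Expr [Term [Factor num]]] :: [Term [Term [Factor num]] - [Factor ( [Expr [Term [Factor num]]] )]]]

4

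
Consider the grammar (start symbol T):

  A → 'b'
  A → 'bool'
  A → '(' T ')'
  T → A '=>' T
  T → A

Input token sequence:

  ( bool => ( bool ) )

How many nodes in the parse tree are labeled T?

4

[T [A ( [T [A bool] => [T [A ( [T [A bool]] )]]] )]]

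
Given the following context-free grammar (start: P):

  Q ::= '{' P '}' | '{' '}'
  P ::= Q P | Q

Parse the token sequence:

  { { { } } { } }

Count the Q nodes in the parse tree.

[P [Q { [P [Q { [P [Q { }]] }] [P [Q { }]]] }]]

4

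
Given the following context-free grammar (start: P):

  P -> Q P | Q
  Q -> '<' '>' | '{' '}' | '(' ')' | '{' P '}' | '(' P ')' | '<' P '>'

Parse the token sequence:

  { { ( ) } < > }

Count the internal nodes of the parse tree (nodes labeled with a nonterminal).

[P [Q { [P [Q { [P [Q ( )]] }] [P [Q < >]]] }]]

8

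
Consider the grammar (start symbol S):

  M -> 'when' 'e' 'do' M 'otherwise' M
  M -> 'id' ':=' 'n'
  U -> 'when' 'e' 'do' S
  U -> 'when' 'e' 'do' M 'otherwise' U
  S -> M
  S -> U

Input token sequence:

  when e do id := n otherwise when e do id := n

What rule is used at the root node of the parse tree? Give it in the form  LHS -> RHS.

S -> U

[S [U when e do [M id := n] otherwise [U when e do [S [M id := n]]]]]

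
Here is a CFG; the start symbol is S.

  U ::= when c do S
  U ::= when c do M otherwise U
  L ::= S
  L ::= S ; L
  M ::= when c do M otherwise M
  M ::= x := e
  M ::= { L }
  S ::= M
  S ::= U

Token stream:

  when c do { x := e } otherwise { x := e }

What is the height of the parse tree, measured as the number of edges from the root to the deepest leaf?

[S [M when c do [M { [L [S [M x := e]]] }] otherwise [M { [L [S [M x := e]]] }]]]

6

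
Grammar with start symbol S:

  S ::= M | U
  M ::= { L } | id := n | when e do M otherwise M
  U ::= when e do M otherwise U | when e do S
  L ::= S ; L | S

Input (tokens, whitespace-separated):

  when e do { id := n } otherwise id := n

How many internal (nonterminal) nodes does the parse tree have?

[S [M when e do [M { [L [S [M id := n]]] }] otherwise [M id := n]]]

7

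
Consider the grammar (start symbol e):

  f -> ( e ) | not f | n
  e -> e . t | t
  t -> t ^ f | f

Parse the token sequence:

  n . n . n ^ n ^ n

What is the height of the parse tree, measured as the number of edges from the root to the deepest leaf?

[e [e [e [t [f n]]] . [t [f n]]] . [t [t [t [f n]] ^ [f n]] ^ [f n]]]

5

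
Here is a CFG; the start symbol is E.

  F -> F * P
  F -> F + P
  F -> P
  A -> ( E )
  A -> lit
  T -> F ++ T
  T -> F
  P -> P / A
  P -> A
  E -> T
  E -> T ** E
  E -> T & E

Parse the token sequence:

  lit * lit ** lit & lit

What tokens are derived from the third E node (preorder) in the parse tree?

[E [T [F [F [P [A lit]]] * [P [A lit]]]] ** [E [T [F [P [A lit]]]] & [E [T [F [P [A lit]]]]]]]

lit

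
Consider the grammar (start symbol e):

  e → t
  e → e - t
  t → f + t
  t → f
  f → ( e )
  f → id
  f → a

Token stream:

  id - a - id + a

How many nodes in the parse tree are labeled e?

3

[e [e [e [t [f id]]] - [t [f a]]] - [t [f id] + [t [f a]]]]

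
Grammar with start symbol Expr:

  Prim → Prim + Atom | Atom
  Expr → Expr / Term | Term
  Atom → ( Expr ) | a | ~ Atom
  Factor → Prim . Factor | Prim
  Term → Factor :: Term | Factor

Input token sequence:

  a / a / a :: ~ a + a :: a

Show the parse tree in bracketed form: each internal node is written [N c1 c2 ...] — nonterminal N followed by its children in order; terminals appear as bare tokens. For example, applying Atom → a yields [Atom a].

[Expr [Expr [Expr [Term [Factor [Prim [Atom a]]]]] / [Term [Factor [Prim [Atom a]]]]] / [Term [Factor [Prim [Atom a]]] :: [Term [Factor [Prim [Prim [Atom ~ [Atom a]]] + [Atom a]]] :: [Term [Factor [Prim [Atom a]]]]]]]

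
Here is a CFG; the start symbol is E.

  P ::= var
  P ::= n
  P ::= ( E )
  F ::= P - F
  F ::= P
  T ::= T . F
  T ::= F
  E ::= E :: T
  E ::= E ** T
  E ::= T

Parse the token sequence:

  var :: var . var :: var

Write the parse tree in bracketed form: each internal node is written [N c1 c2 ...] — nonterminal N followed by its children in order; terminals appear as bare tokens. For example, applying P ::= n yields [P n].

[E [E [E [T [F [P var]]]] :: [T [T [F [P var]]] . [F [P var]]]] :: [T [F [P var]]]]

E
E :: T
E :: T :: T
T :: T :: T
F :: T :: T
P :: T :: T
var :: T :: T
var :: T . F :: T
var :: F . F :: T
var :: P . F :: T
var :: var . F :: T
var :: var . P :: T
var :: var . var :: T
var :: var . var :: F
var :: var . var :: P
var :: var . var :: var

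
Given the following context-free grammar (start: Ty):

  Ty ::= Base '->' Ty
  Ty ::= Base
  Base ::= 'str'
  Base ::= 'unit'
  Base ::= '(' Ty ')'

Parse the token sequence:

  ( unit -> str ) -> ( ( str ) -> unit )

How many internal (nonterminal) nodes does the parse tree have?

[Ty [Base ( [Ty [Base unit] -> [Ty [Base str]]] )] -> [Ty [Base ( [Ty [Base ( [Ty [Base str]] )] -> [Ty [Base unit]]] )]]]

14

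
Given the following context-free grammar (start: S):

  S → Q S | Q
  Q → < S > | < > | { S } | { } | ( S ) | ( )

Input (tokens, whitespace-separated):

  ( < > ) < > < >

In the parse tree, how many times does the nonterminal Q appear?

[S [Q ( [S [Q < >]] )] [S [Q < >] [S [Q < >]]]]

4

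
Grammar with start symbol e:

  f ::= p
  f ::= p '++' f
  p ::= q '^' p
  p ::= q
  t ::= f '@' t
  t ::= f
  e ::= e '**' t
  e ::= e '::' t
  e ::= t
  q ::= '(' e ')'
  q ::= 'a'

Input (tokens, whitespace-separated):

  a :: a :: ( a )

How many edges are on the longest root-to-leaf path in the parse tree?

10

[e [e [e [t [f [p [q a]]]]] :: [t [f [p [q a]]]]] :: [t [f [p [q ( [e [t [f [p [q a]]]]] )]]]]]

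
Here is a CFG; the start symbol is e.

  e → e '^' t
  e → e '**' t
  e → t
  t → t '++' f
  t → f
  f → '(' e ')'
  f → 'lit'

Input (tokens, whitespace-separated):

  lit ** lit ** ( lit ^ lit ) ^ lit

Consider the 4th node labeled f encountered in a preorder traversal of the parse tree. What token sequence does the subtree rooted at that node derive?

lit

[e [e [e [e [t [f lit]]] ** [t [f lit]]] ** [t [f ( [e [e [t [f lit]]] ^ [t [f lit]]] )]]] ^ [t [f lit]]]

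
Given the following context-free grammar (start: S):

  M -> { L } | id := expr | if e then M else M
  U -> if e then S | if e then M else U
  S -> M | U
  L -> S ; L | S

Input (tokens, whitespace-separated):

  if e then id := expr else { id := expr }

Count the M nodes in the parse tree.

[S [M if e then [M id := expr] else [M { [L [S [M id := expr]]] }]]]

4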